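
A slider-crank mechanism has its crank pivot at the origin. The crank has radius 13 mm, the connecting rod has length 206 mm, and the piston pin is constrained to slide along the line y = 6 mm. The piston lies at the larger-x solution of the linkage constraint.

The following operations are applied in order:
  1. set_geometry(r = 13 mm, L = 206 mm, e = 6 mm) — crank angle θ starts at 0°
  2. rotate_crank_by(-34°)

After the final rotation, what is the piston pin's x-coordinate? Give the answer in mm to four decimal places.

set_geometry: r = 13 mm, L = 206 mm, e = 6 mm; θ ← 0°
rotate_crank_by(-34°): θ ← 0° -34° = -34°
crank pin P = (r cos θ, r sin θ) = (10.777488, -7.269508)
h = r sin θ − e = -7.269508 − 6 = -13.269508
x = r cos θ + √(L² − h²) = 10.777488 + √(42436.0 − 176.0798) = 10.777488 + 205.572178 = 216.349666

216.3497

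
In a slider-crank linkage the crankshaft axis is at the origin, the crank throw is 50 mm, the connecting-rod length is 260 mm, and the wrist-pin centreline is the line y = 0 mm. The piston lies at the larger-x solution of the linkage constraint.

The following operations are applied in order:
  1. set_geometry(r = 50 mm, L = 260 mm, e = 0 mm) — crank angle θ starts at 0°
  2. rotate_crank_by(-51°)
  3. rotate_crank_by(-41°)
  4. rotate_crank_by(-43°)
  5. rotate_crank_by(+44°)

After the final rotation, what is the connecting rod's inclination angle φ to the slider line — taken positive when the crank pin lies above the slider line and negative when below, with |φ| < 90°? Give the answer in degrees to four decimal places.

-11.0858

set_geometry: r = 50 mm, L = 260 mm, e = 0 mm; θ ← 0°
rotate_crank_by(-51°): θ ← 0° -51° = -51°
rotate_crank_by(-41°): θ ← -51° -41° = -92°
rotate_crank_by(-43°): θ ← -92° -43° = -135°
rotate_crank_by(+44°): θ ← -135° +44° = -91°
crank pin P = (r cos θ, r sin θ) = (-0.872620, -49.992385)
h = r sin θ − e = -49.992385 − 0 = -49.992385
sin φ = h / L = -49.992385 / 260 = -0.19227840
φ = arcsin(-0.19227840) = -11.085779°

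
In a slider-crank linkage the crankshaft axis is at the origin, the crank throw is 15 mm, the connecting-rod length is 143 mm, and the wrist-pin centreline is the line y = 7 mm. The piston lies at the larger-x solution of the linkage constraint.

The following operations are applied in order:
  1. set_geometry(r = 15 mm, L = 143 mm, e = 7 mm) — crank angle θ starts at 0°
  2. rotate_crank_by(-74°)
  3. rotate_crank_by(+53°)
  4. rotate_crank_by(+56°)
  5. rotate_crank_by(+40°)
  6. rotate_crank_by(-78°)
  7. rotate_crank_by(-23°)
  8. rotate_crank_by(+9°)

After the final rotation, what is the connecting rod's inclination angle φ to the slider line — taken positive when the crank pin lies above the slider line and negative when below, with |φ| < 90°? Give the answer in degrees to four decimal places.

set_geometry: r = 15 mm, L = 143 mm, e = 7 mm; θ ← 0°
rotate_crank_by(-74°): θ ← 0° -74° = -74°
rotate_crank_by(+53°): θ ← -74° +53° = -21°
rotate_crank_by(+56°): θ ← -21° +56° = 35°
rotate_crank_by(+40°): θ ← 35° +40° = 75°
rotate_crank_by(-78°): θ ← 75° -78° = -3°
rotate_crank_by(-23°): θ ← -3° -23° = -26°
rotate_crank_by(+9°): θ ← -26° +9° = -17°
crank pin P = (r cos θ, r sin θ) = (14.344571, -4.385576)
h = r sin θ − e = -4.385576 − 7 = -11.385576
sin φ = h / L = -11.385576 / 143 = -0.07961941
φ = arcsin(-0.07961941) = -4.566690°

-4.5667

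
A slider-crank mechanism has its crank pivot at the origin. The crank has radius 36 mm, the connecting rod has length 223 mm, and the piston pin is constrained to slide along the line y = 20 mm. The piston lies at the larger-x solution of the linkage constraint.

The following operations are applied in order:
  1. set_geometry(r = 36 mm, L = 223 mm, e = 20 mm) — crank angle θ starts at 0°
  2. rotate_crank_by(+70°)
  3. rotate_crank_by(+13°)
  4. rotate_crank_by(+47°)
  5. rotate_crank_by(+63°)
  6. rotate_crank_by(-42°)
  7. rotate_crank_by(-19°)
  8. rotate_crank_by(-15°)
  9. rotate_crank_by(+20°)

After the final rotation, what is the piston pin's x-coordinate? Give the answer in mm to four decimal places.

set_geometry: r = 36 mm, L = 223 mm, e = 20 mm; θ ← 0°
rotate_crank_by(+70°): θ ← 0° +70° = 70°
rotate_crank_by(+13°): θ ← 70° +13° = 83°
rotate_crank_by(+47°): θ ← 83° +47° = 130°
rotate_crank_by(+63°): θ ← 130° +63° = 193°
rotate_crank_by(-42°): θ ← 193° -42° = 151°
rotate_crank_by(-19°): θ ← 151° -19° = 132°
rotate_crank_by(-15°): θ ← 132° -15° = 117°
rotate_crank_by(+20°): θ ← 117° +20° = 137°
crank pin P = (r cos θ, r sin θ) = (-26.328733, 24.551941)
h = r sin θ − e = 24.551941 − 20 = 4.551941
x = r cos θ + √(L² − h²) = -26.328733 + √(49729.0 − 20.7202) = -26.328733 + 222.953537 = 196.624804

196.6248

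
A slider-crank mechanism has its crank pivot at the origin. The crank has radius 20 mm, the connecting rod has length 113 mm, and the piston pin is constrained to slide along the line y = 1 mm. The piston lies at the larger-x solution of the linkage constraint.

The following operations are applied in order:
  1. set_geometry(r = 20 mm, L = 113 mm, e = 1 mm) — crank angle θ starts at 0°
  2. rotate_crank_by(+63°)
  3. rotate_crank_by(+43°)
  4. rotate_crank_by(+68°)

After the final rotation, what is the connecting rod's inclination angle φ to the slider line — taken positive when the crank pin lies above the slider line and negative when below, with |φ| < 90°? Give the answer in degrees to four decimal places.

set_geometry: r = 20 mm, L = 113 mm, e = 1 mm; θ ← 0°
rotate_crank_by(+63°): θ ← 0° +63° = 63°
rotate_crank_by(+43°): θ ← 63° +43° = 106°
rotate_crank_by(+68°): θ ← 106° +68° = 174°
crank pin P = (r cos θ, r sin θ) = (-19.890438, 2.090569)
h = r sin θ − e = 2.090569 − 1 = 1.090569
sin φ = h / L = 1.090569 / 113 = 0.00965106
φ = arcsin(0.00965106) = 0.552973°

0.5530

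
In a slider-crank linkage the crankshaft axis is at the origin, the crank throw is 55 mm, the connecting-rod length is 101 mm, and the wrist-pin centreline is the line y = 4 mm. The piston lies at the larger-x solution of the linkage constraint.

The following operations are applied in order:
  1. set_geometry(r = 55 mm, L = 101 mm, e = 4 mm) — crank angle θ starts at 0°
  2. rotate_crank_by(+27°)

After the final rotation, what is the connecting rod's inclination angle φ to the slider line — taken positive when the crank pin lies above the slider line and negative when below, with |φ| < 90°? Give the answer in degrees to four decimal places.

set_geometry: r = 55 mm, L = 101 mm, e = 4 mm; θ ← 0°
rotate_crank_by(+27°): θ ← 0° +27° = 27°
crank pin P = (r cos θ, r sin θ) = (49.005359, 24.969477)
h = r sin θ − e = 24.969477 − 4 = 20.969477
sin φ = h / L = 20.969477 / 101 = 0.20761859
φ = arcsin(0.20761859) = 11.982832°

11.9828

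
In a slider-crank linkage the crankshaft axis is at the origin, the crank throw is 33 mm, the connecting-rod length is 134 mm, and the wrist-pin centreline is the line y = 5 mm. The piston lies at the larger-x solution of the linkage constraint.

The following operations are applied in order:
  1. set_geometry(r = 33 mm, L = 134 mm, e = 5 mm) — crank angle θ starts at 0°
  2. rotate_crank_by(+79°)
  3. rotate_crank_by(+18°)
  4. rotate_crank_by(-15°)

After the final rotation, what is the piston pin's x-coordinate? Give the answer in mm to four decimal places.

135.7029

set_geometry: r = 33 mm, L = 134 mm, e = 5 mm; θ ← 0°
rotate_crank_by(+79°): θ ← 0° +79° = 79°
rotate_crank_by(+18°): θ ← 79° +18° = 97°
rotate_crank_by(-15°): θ ← 97° -15° = 82°
crank pin P = (r cos θ, r sin θ) = (4.592712, 32.678846)
h = r sin θ − e = 32.678846 − 5 = 27.678846
x = r cos θ + √(L² − h²) = 4.592712 + √(17956.0 − 766.1185) = 4.592712 + 131.110188 = 135.702901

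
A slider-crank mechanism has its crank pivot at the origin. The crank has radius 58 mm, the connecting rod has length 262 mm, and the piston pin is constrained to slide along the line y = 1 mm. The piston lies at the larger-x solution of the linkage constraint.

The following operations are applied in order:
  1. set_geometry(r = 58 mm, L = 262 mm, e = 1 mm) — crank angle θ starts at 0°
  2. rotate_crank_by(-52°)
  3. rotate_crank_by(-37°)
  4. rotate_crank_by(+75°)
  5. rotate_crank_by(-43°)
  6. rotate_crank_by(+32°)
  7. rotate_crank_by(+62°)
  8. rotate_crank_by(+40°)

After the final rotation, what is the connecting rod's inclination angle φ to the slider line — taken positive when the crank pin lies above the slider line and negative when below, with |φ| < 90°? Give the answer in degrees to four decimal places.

12.2328

set_geometry: r = 58 mm, L = 262 mm, e = 1 mm; θ ← 0°
rotate_crank_by(-52°): θ ← 0° -52° = -52°
rotate_crank_by(-37°): θ ← -52° -37° = -89°
rotate_crank_by(+75°): θ ← -89° +75° = -14°
rotate_crank_by(-43°): θ ← -14° -43° = -57°
rotate_crank_by(+32°): θ ← -57° +32° = -25°
rotate_crank_by(+62°): θ ← -25° +62° = 37°
rotate_crank_by(+40°): θ ← 37° +40° = 77°
crank pin P = (r cos θ, r sin θ) = (13.047161, 56.513464)
h = r sin θ − e = 56.513464 − 1 = 55.513464
sin φ = h / L = 55.513464 / 262 = 0.21188345
φ = arcsin(0.21188345) = 12.232750°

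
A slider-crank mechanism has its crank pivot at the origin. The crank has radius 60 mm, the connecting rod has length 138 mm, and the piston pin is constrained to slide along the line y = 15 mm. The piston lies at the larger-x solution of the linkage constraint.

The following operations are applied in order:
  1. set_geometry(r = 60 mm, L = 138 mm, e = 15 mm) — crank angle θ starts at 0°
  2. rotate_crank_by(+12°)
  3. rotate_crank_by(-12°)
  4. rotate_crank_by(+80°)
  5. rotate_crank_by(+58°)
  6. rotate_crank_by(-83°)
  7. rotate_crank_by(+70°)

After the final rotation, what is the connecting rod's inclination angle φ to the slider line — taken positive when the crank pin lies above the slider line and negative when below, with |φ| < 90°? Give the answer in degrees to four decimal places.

set_geometry: r = 60 mm, L = 138 mm, e = 15 mm; θ ← 0°
rotate_crank_by(+12°): θ ← 0° +12° = 12°
rotate_crank_by(-12°): θ ← 12° -12° = 0°
rotate_crank_by(+80°): θ ← 0° +80° = 80°
rotate_crank_by(+58°): θ ← 80° +58° = 138°
rotate_crank_by(-83°): θ ← 138° -83° = 55°
rotate_crank_by(+70°): θ ← 55° +70° = 125°
crank pin P = (r cos θ, r sin θ) = (-34.414586, 49.149123)
h = r sin θ − e = 49.149123 − 15 = 34.149123
sin φ = h / L = 34.149123 / 138 = 0.24745741
φ = arcsin(0.24745741) = 14.327106°

14.3271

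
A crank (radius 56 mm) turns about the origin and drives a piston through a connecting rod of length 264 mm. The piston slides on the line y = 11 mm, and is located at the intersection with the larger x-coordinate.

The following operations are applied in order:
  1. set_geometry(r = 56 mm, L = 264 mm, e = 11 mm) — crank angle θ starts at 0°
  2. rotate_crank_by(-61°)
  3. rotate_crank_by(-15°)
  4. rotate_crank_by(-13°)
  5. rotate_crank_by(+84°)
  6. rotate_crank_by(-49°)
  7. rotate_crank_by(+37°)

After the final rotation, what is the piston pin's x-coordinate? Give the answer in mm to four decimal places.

316.1302

set_geometry: r = 56 mm, L = 264 mm, e = 11 mm; θ ← 0°
rotate_crank_by(-61°): θ ← 0° -61° = -61°
rotate_crank_by(-15°): θ ← -61° -15° = -76°
rotate_crank_by(-13°): θ ← -76° -13° = -89°
rotate_crank_by(+84°): θ ← -89° +84° = -5°
rotate_crank_by(-49°): θ ← -5° -49° = -54°
rotate_crank_by(+37°): θ ← -54° +37° = -17°
crank pin P = (r cos θ, r sin θ) = (53.553066, -16.372815)
h = r sin θ − e = -16.372815 − 11 = -27.372815
x = r cos θ + √(L² − h²) = 53.553066 + √(69696.0 − 749.2710) = 53.553066 + 262.577091 = 316.130158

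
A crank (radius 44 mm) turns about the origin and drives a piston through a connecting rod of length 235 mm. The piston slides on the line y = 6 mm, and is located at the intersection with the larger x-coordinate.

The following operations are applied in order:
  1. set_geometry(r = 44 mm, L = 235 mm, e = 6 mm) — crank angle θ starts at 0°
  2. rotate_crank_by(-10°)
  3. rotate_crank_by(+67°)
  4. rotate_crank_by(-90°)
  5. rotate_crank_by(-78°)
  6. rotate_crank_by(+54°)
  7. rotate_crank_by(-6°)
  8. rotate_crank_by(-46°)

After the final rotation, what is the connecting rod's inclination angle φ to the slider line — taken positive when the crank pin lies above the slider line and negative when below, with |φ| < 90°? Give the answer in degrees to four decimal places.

-11.6870

set_geometry: r = 44 mm, L = 235 mm, e = 6 mm; θ ← 0°
rotate_crank_by(-10°): θ ← 0° -10° = -10°
rotate_crank_by(+67°): θ ← -10° +67° = 57°
rotate_crank_by(-90°): θ ← 57° -90° = -33°
rotate_crank_by(-78°): θ ← -33° -78° = -111°
rotate_crank_by(+54°): θ ← -111° +54° = -57°
rotate_crank_by(-6°): θ ← -57° -6° = -63°
rotate_crank_by(-46°): θ ← -63° -46° = -109°
crank pin P = (r cos θ, r sin θ) = (-14.324999, -41.602817)
h = r sin θ − e = -41.602817 − 6 = -47.602817
sin φ = h / L = -47.602817 / 235 = -0.20256518
φ = arcsin(-0.20256518) = -11.687004°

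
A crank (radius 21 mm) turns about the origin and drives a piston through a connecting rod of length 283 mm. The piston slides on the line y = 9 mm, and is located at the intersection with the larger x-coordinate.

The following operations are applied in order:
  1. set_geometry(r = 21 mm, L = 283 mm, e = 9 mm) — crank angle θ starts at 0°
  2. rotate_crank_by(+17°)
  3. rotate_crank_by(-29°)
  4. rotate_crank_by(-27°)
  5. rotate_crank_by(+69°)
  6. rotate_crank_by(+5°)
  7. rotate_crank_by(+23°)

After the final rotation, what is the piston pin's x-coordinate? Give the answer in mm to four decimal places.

set_geometry: r = 21 mm, L = 283 mm, e = 9 mm; θ ← 0°
rotate_crank_by(+17°): θ ← 0° +17° = 17°
rotate_crank_by(-29°): θ ← 17° -29° = -12°
rotate_crank_by(-27°): θ ← -12° -27° = -39°
rotate_crank_by(+69°): θ ← -39° +69° = 30°
rotate_crank_by(+5°): θ ← 30° +5° = 35°
rotate_crank_by(+23°): θ ← 35° +23° = 58°
crank pin P = (r cos θ, r sin θ) = (11.128305, 17.809010)
h = r sin θ − e = 17.809010 − 9 = 8.809010
x = r cos θ + √(L² − h²) = 11.128305 + √(80089.0 − 77.5987) = 11.128305 + 282.862867 = 293.991171

293.9912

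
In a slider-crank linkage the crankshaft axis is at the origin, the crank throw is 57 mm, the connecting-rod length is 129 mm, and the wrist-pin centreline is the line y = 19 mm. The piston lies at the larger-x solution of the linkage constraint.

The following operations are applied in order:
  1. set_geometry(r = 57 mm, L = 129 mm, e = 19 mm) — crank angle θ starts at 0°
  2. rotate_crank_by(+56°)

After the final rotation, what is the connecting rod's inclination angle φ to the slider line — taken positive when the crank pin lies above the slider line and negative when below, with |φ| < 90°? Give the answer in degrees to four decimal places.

12.6522

set_geometry: r = 57 mm, L = 129 mm, e = 19 mm; θ ← 0°
rotate_crank_by(+56°): θ ← 0° +56° = 56°
crank pin P = (r cos θ, r sin θ) = (31.873995, 47.255142)
h = r sin θ − e = 47.255142 − 19 = 28.255142
sin φ = h / L = 28.255142 / 129 = 0.21903211
φ = arcsin(0.21903211) = 12.652190°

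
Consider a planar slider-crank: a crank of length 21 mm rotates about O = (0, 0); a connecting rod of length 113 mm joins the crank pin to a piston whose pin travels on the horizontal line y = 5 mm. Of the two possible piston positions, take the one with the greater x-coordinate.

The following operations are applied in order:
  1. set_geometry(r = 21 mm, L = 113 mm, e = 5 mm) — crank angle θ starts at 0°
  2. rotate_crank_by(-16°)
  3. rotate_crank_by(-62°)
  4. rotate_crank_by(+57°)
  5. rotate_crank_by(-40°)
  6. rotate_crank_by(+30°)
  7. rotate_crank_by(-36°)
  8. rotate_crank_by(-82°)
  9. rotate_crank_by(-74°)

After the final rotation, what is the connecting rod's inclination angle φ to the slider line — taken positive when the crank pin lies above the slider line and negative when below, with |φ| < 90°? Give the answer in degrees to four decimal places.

set_geometry: r = 21 mm, L = 113 mm, e = 5 mm; θ ← 0°
rotate_crank_by(-16°): θ ← 0° -16° = -16°
rotate_crank_by(-62°): θ ← -16° -62° = -78°
rotate_crank_by(+57°): θ ← -78° +57° = -21°
rotate_crank_by(-40°): θ ← -21° -40° = -61°
rotate_crank_by(+30°): θ ← -61° +30° = -31°
rotate_crank_by(-36°): θ ← -31° -36° = -67°
rotate_crank_by(-82°): θ ← -67° -82° = -149°
rotate_crank_by(-74°): θ ← -149° -74° = -223°
crank pin P = (r cos θ, r sin θ) = (-15.358428, 14.321966)
h = r sin θ − e = 14.321966 − 5 = 9.321966
sin φ = h / L = 9.321966 / 113 = 0.08249527
φ = arcsin(0.08249527) = 4.732008°

4.7320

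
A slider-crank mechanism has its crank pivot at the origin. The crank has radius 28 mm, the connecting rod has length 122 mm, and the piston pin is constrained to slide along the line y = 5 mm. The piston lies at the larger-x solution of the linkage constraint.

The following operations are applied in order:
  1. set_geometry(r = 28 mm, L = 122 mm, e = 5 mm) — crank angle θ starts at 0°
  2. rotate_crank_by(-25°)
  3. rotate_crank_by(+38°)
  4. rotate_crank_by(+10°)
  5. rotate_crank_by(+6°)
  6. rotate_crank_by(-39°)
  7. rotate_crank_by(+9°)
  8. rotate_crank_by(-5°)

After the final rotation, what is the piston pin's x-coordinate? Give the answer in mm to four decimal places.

149.5888

set_geometry: r = 28 mm, L = 122 mm, e = 5 mm; θ ← 0°
rotate_crank_by(-25°): θ ← 0° -25° = -25°
rotate_crank_by(+38°): θ ← -25° +38° = 13°
rotate_crank_by(+10°): θ ← 13° +10° = 23°
rotate_crank_by(+6°): θ ← 23° +6° = 29°
rotate_crank_by(-39°): θ ← 29° -39° = -10°
rotate_crank_by(+9°): θ ← -10° +9° = -1°
rotate_crank_by(-5°): θ ← -1° -5° = -6°
crank pin P = (r cos θ, r sin θ) = (27.846613, -2.926797)
h = r sin θ − e = -2.926797 − 5 = -7.926797
x = r cos θ + √(L² − h²) = 27.846613 + √(14884.0 − 62.8341) = 27.846613 + 121.742211 = 149.588824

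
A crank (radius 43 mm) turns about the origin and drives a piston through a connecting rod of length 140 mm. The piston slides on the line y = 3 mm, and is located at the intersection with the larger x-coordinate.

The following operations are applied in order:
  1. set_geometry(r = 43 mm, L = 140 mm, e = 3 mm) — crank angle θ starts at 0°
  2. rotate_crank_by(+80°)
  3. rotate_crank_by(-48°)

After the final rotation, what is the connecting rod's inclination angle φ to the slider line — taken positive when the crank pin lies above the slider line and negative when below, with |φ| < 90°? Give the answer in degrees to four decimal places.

8.1250

set_geometry: r = 43 mm, L = 140 mm, e = 3 mm; θ ← 0°
rotate_crank_by(+80°): θ ← 0° +80° = 80°
rotate_crank_by(-48°): θ ← 80° -48° = 32°
crank pin P = (r cos θ, r sin θ) = (36.466068, 22.786528)
h = r sin θ − e = 22.786528 − 3 = 19.786528
sin φ = h / L = 19.786528 / 140 = 0.14133235
φ = arcsin(0.14133235) = 8.124951°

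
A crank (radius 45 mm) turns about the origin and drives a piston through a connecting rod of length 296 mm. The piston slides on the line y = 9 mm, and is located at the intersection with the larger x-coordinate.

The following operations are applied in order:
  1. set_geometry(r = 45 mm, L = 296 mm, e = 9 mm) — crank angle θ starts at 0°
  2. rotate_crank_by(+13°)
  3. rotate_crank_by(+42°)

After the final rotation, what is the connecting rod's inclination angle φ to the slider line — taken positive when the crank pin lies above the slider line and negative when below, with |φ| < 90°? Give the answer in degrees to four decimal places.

5.4011

set_geometry: r = 45 mm, L = 296 mm, e = 9 mm; θ ← 0°
rotate_crank_by(+13°): θ ← 0° +13° = 13°
rotate_crank_by(+42°): θ ← 13° +42° = 55°
crank pin P = (r cos θ, r sin θ) = (25.810940, 36.861842)
h = r sin θ − e = 36.861842 − 9 = 27.861842
sin φ = h / L = 27.861842 / 296 = 0.09412784
φ = arcsin(0.09412784) = 5.401124°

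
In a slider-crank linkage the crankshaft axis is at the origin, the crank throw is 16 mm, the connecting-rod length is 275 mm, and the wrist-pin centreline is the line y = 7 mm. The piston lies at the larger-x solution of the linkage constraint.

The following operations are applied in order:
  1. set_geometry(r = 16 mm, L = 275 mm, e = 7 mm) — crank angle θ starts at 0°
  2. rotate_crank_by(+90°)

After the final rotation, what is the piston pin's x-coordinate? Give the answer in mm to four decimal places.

274.8527

set_geometry: r = 16 mm, L = 275 mm, e = 7 mm; θ ← 0°
rotate_crank_by(+90°): θ ← 0° +90° = 90°
crank pin P = (r cos θ, r sin θ) = (0.000000, 16.000000)
h = r sin θ − e = 16.000000 − 7 = 9.000000
x = r cos θ + √(L² − h²) = 0.000000 + √(75625.0 − 81.0000) = 0.000000 + 274.852688 = 274.852688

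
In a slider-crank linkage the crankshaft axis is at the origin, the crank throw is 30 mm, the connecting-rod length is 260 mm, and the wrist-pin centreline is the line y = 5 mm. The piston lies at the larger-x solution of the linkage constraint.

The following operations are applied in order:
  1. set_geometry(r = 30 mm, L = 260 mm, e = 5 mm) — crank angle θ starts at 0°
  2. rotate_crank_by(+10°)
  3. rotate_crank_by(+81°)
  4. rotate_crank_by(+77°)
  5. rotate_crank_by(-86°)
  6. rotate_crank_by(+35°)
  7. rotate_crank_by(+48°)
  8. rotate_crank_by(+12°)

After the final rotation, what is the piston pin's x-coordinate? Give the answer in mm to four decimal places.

set_geometry: r = 30 mm, L = 260 mm, e = 5 mm; θ ← 0°
rotate_crank_by(+10°): θ ← 0° +10° = 10°
rotate_crank_by(+81°): θ ← 10° +81° = 91°
rotate_crank_by(+77°): θ ← 91° +77° = 168°
rotate_crank_by(-86°): θ ← 168° -86° = 82°
rotate_crank_by(+35°): θ ← 82° +35° = 117°
rotate_crank_by(+48°): θ ← 117° +48° = 165°
rotate_crank_by(+12°): θ ← 165° +12° = 177°
crank pin P = (r cos θ, r sin θ) = (-29.958886, 1.570079)
h = r sin θ − e = 1.570079 − 5 = -3.429921
x = r cos θ + √(L² − h²) = -29.958886 + √(67600.0 − 11.7644) = -29.958886 + 259.977375 = 230.018489

230.0185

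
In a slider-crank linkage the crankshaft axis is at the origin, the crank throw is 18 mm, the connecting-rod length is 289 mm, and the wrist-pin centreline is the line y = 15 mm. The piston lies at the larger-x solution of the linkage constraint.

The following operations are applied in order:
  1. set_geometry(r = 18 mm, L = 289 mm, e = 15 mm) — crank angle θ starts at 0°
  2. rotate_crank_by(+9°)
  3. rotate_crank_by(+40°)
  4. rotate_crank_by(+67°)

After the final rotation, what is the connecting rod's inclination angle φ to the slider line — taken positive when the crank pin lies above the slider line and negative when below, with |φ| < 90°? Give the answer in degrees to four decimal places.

0.2336

set_geometry: r = 18 mm, L = 289 mm, e = 15 mm; θ ← 0°
rotate_crank_by(+9°): θ ← 0° +9° = 9°
rotate_crank_by(+40°): θ ← 9° +40° = 49°
rotate_crank_by(+67°): θ ← 49° +67° = 116°
crank pin P = (r cos θ, r sin θ) = (-7.890681, 16.178293)
h = r sin θ − e = 16.178293 − 15 = 1.178293
sin φ = h / L = 1.178293 / 289 = 0.00407714
φ = arcsin(0.00407714) = 0.233603°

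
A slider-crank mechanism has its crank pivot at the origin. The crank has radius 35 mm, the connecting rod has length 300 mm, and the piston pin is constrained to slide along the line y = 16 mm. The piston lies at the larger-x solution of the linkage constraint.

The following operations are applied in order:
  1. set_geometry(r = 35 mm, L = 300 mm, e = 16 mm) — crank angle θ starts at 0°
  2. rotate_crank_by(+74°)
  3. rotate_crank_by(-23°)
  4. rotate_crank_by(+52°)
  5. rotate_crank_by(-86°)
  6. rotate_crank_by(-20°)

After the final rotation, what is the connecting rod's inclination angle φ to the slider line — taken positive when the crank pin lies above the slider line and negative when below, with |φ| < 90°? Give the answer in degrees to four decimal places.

-3.4076

set_geometry: r = 35 mm, L = 300 mm, e = 16 mm; θ ← 0°
rotate_crank_by(+74°): θ ← 0° +74° = 74°
rotate_crank_by(-23°): θ ← 74° -23° = 51°
rotate_crank_by(+52°): θ ← 51° +52° = 103°
rotate_crank_by(-86°): θ ← 103° -86° = 17°
rotate_crank_by(-20°): θ ← 17° -20° = -3°
crank pin P = (r cos θ, r sin θ) = (34.952034, -1.831758)
h = r sin θ − e = -1.831758 − 16 = -17.831758
sin φ = h / L = -17.831758 / 300 = -0.05943919
φ = arcsin(-0.05943919) = -3.407624°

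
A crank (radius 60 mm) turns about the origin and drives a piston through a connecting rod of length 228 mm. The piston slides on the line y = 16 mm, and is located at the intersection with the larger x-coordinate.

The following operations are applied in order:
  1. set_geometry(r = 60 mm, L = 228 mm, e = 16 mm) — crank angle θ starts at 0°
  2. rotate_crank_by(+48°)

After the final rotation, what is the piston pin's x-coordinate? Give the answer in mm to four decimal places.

set_geometry: r = 60 mm, L = 228 mm, e = 16 mm; θ ← 0°
rotate_crank_by(+48°): θ ← 0° +48° = 48°
crank pin P = (r cos θ, r sin θ) = (40.147836, 44.588690)
h = r sin θ − e = 44.588690 − 16 = 28.588690
x = r cos θ + √(L² − h²) = 40.147836 + √(51984.0 − 817.3132) = 40.147836 + 226.200546 = 266.348382

266.3484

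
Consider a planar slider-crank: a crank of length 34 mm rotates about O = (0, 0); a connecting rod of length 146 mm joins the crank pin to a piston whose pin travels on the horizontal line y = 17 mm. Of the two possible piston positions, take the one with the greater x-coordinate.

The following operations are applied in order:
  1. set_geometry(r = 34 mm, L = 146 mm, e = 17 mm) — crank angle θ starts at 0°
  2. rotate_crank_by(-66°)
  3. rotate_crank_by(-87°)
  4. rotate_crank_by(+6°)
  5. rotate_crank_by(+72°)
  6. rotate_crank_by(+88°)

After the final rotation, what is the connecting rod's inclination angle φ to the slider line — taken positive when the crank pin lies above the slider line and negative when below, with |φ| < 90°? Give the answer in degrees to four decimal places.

set_geometry: r = 34 mm, L = 146 mm, e = 17 mm; θ ← 0°
rotate_crank_by(-66°): θ ← 0° -66° = -66°
rotate_crank_by(-87°): θ ← -66° -87° = -153°
rotate_crank_by(+6°): θ ← -153° +6° = -147°
rotate_crank_by(+72°): θ ← -147° +72° = -75°
rotate_crank_by(+88°): θ ← -75° +88° = 13°
crank pin P = (r cos θ, r sin θ) = (33.128582, 7.648336)
h = r sin θ − e = 7.648336 − 17 = -9.351664
sin φ = h / L = -9.351664 / 146 = -0.06405249
φ = arcsin(-0.06405249) = -3.672452°

-3.6725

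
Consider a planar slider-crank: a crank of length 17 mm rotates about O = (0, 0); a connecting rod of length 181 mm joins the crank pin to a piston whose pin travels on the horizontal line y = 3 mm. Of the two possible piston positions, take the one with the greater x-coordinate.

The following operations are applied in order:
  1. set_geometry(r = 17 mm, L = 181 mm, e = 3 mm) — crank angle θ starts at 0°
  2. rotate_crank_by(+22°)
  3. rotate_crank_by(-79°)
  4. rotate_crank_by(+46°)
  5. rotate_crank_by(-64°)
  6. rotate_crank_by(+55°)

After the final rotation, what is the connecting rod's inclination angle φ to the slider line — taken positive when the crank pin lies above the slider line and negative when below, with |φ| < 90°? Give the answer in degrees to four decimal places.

-2.7913

set_geometry: r = 17 mm, L = 181 mm, e = 3 mm; θ ← 0°
rotate_crank_by(+22°): θ ← 0° +22° = 22°
rotate_crank_by(-79°): θ ← 22° -79° = -57°
rotate_crank_by(+46°): θ ← -57° +46° = -11°
rotate_crank_by(-64°): θ ← -11° -64° = -75°
rotate_crank_by(+55°): θ ← -75° +55° = -20°
crank pin P = (r cos θ, r sin θ) = (15.974775, -5.814342)
h = r sin θ − e = -5.814342 − 3 = -8.814342
sin φ = h / L = -8.814342 / 181 = -0.04869802
φ = arcsin(-0.04869802) = -2.791295°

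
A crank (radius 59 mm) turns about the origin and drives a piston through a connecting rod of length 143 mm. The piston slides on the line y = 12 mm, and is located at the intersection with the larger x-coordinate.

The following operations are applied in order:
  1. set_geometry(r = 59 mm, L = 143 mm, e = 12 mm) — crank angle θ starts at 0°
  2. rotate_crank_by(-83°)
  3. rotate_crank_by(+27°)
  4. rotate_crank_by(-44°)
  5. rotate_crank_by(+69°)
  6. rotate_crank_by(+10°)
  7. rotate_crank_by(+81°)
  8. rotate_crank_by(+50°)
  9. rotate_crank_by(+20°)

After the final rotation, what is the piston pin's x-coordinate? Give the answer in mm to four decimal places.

set_geometry: r = 59 mm, L = 143 mm, e = 12 mm; θ ← 0°
rotate_crank_by(-83°): θ ← 0° -83° = -83°
rotate_crank_by(+27°): θ ← -83° +27° = -56°
rotate_crank_by(-44°): θ ← -56° -44° = -100°
rotate_crank_by(+69°): θ ← -100° +69° = -31°
rotate_crank_by(+10°): θ ← -31° +10° = -21°
rotate_crank_by(+81°): θ ← -21° +81° = 60°
rotate_crank_by(+50°): θ ← 60° +50° = 110°
rotate_crank_by(+20°): θ ← 110° +20° = 130°
crank pin P = (r cos θ, r sin θ) = (-37.924469, 45.196622)
h = r sin θ − e = 45.196622 − 12 = 33.196622
x = r cos θ + √(L² − h²) = -37.924469 + √(20449.0 − 1102.0157) = -37.924469 + 139.093437 = 101.168968

101.1690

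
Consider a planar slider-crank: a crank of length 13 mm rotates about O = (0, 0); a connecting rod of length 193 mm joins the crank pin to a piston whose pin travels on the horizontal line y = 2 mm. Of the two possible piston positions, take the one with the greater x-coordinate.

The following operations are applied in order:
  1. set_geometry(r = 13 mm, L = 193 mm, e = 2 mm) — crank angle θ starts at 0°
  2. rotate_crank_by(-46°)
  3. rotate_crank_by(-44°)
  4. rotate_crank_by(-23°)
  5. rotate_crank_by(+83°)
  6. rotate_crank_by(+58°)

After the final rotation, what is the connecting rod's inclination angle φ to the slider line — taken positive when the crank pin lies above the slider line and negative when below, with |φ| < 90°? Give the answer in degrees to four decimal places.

set_geometry: r = 13 mm, L = 193 mm, e = 2 mm; θ ← 0°
rotate_crank_by(-46°): θ ← 0° -46° = -46°
rotate_crank_by(-44°): θ ← -46° -44° = -90°
rotate_crank_by(-23°): θ ← -90° -23° = -113°
rotate_crank_by(+83°): θ ← -113° +83° = -30°
rotate_crank_by(+58°): θ ← -30° +58° = 28°
crank pin P = (r cos θ, r sin θ) = (11.478319, 6.103130)
h = r sin θ − e = 6.103130 − 2 = 4.103130
sin φ = h / L = 4.103130 / 193 = 0.02125974
φ = arcsin(0.02125974) = 1.218185°

1.2182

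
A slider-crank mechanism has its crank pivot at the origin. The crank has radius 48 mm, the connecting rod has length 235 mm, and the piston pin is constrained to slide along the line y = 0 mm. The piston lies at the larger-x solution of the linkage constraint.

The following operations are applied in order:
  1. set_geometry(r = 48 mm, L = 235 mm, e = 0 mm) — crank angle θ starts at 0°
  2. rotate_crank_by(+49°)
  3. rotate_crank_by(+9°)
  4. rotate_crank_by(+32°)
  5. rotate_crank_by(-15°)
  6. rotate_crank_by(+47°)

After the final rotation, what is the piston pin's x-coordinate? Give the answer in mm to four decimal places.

set_geometry: r = 48 mm, L = 235 mm, e = 0 mm; θ ← 0°
rotate_crank_by(+49°): θ ← 0° +49° = 49°
rotate_crank_by(+9°): θ ← 49° +9° = 58°
rotate_crank_by(+32°): θ ← 58° +32° = 90°
rotate_crank_by(-15°): θ ← 90° -15° = 75°
rotate_crank_by(+47°): θ ← 75° +47° = 122°
crank pin P = (r cos θ, r sin θ) = (-25.436125, 40.706309)
h = r sin θ − e = 40.706309 − 0 = 40.706309
x = r cos θ + √(L² − h²) = -25.436125 + √(55225.0 − 1657.0036) = -25.436125 + 231.447611 = 206.011486

206.0115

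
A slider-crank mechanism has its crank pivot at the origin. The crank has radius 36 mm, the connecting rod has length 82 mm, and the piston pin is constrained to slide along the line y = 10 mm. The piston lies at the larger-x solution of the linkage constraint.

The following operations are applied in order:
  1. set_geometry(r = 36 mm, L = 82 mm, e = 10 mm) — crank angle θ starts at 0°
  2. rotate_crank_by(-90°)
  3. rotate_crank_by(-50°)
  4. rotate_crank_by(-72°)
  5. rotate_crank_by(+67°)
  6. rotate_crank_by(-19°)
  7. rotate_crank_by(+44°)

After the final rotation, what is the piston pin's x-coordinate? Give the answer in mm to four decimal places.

set_geometry: r = 36 mm, L = 82 mm, e = 10 mm; θ ← 0°
rotate_crank_by(-90°): θ ← 0° -90° = -90°
rotate_crank_by(-50°): θ ← -90° -50° = -140°
rotate_crank_by(-72°): θ ← -140° -72° = -212°
rotate_crank_by(+67°): θ ← -212° +67° = -145°
rotate_crank_by(-19°): θ ← -145° -19° = -164°
rotate_crank_by(+44°): θ ← -164° +44° = -120°
crank pin P = (r cos θ, r sin θ) = (-18.000000, -31.176915)
h = r sin θ − e = -31.176915 − 10 = -41.176915
x = r cos θ + √(L² − h²) = -18.000000 + √(6724.0 − 1695.5383) = -18.000000 + 70.911647 = 52.911647

52.9116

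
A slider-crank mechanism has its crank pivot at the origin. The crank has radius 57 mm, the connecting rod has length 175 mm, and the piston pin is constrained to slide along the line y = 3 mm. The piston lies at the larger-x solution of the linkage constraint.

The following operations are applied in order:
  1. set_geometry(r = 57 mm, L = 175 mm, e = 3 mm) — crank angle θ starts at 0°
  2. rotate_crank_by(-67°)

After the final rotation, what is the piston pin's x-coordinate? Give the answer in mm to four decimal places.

set_geometry: r = 57 mm, L = 175 mm, e = 3 mm; θ ← 0°
rotate_crank_by(-67°): θ ← 0° -67° = -67°
crank pin P = (r cos θ, r sin θ) = (22.271674, -52.468777)
h = r sin θ − e = -52.468777 − 3 = -55.468777
x = r cos θ + √(L² − h²) = 22.271674 + √(30625.0 − 3076.7852) = 22.271674 + 165.976549 = 188.248223

188.2482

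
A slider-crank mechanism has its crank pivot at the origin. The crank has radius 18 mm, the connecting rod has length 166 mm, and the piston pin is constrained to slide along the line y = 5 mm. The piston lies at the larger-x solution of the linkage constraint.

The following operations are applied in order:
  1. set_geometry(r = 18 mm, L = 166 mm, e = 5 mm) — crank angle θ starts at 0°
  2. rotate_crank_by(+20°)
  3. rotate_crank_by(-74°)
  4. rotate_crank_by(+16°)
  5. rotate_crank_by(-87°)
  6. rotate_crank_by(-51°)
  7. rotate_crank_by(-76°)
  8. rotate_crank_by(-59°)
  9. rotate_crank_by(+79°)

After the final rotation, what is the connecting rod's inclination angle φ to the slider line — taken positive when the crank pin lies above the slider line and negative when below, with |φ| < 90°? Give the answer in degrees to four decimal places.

3.1716

set_geometry: r = 18 mm, L = 166 mm, e = 5 mm; θ ← 0°
rotate_crank_by(+20°): θ ← 0° +20° = 20°
rotate_crank_by(-74°): θ ← 20° -74° = -54°
rotate_crank_by(+16°): θ ← -54° +16° = -38°
rotate_crank_by(-87°): θ ← -38° -87° = -125°
rotate_crank_by(-51°): θ ← -125° -51° = -176°
rotate_crank_by(-76°): θ ← -176° -76° = -252°
rotate_crank_by(-59°): θ ← -252° -59° = -311°
rotate_crank_by(+79°): θ ← -311° +79° = -232°
crank pin P = (r cos θ, r sin θ) = (-11.081907, 14.184194)
h = r sin θ − e = 14.184194 − 5 = 9.184194
sin φ = h / L = 9.184194 / 166 = 0.05532647
φ = arcsin(0.05532647) = 3.171593°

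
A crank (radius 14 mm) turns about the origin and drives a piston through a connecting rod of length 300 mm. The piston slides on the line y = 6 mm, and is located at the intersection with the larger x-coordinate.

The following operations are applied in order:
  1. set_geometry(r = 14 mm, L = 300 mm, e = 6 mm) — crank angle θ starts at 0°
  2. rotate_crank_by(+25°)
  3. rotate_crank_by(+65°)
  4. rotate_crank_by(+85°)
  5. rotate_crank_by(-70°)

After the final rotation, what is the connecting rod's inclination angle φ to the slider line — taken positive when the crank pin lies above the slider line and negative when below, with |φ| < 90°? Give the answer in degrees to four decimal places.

1.4369

set_geometry: r = 14 mm, L = 300 mm, e = 6 mm; θ ← 0°
rotate_crank_by(+25°): θ ← 0° +25° = 25°
rotate_crank_by(+65°): θ ← 25° +65° = 90°
rotate_crank_by(+85°): θ ← 90° +85° = 175°
rotate_crank_by(-70°): θ ← 175° -70° = 105°
crank pin P = (r cos θ, r sin θ) = (-3.623467, 13.522962)
h = r sin θ − e = 13.522962 − 6 = 7.522962
sin φ = h / L = 7.522962 / 300 = 0.02507654
φ = arcsin(0.02507654) = 1.436930°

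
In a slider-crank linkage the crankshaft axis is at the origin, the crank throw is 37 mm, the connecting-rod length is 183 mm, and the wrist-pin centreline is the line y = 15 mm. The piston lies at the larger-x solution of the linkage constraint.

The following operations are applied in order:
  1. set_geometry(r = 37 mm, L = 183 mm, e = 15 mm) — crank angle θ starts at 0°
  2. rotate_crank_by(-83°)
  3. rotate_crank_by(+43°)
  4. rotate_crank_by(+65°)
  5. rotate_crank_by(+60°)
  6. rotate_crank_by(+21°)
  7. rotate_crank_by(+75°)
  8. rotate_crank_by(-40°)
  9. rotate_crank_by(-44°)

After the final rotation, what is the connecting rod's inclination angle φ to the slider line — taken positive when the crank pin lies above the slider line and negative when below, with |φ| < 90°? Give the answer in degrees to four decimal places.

6.8177

set_geometry: r = 37 mm, L = 183 mm, e = 15 mm; θ ← 0°
rotate_crank_by(-83°): θ ← 0° -83° = -83°
rotate_crank_by(+43°): θ ← -83° +43° = -40°
rotate_crank_by(+65°): θ ← -40° +65° = 25°
rotate_crank_by(+60°): θ ← 25° +60° = 85°
rotate_crank_by(+21°): θ ← 85° +21° = 106°
rotate_crank_by(+75°): θ ← 106° +75° = 181°
rotate_crank_by(-40°): θ ← 181° -40° = 141°
rotate_crank_by(-44°): θ ← 141° -44° = 97°
crank pin P = (r cos θ, r sin θ) = (-4.509166, 36.724208)
h = r sin θ − e = 36.724208 − 15 = 21.724208
sin φ = h / L = 21.724208 / 183 = 0.11871152
φ = arcsin(0.11871152) = 6.817746°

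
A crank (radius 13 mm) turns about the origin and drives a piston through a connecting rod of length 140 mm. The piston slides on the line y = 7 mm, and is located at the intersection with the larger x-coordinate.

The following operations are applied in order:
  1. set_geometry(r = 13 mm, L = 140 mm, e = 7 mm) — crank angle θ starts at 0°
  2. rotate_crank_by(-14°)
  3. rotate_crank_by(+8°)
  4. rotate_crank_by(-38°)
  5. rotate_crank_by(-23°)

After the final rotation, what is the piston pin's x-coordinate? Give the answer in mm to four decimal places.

143.7888

set_geometry: r = 13 mm, L = 140 mm, e = 7 mm; θ ← 0°
rotate_crank_by(-14°): θ ← 0° -14° = -14°
rotate_crank_by(+8°): θ ← -14° +8° = -6°
rotate_crank_by(-38°): θ ← -6° -38° = -44°
rotate_crank_by(-23°): θ ← -44° -23° = -67°
crank pin P = (r cos θ, r sin θ) = (5.079505, -11.966563)
h = r sin θ − e = -11.966563 − 7 = -18.966563
x = r cos θ + √(L² − h²) = 5.079505 + √(19600.0 − 359.7305) = 5.079505 + 138.709298 = 143.788803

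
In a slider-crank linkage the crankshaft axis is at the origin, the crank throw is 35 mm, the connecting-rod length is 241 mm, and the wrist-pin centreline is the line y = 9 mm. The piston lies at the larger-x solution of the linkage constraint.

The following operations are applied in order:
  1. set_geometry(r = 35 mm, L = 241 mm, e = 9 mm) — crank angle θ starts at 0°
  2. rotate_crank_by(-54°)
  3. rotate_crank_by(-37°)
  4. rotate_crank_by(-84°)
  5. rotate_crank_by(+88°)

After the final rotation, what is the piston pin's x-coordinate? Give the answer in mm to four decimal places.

238.7900

set_geometry: r = 35 mm, L = 241 mm, e = 9 mm; θ ← 0°
rotate_crank_by(-54°): θ ← 0° -54° = -54°
rotate_crank_by(-37°): θ ← -54° -37° = -91°
rotate_crank_by(-84°): θ ← -91° -84° = -175°
rotate_crank_by(+88°): θ ← -175° +88° = -87°
crank pin P = (r cos θ, r sin θ) = (1.831758, -34.952034)
h = r sin θ − e = -34.952034 − 9 = -43.952034
x = r cos θ + √(L² − h²) = 1.831758 + √(58081.0 − 1931.7813) = 1.831758 + 236.958264 = 238.790022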